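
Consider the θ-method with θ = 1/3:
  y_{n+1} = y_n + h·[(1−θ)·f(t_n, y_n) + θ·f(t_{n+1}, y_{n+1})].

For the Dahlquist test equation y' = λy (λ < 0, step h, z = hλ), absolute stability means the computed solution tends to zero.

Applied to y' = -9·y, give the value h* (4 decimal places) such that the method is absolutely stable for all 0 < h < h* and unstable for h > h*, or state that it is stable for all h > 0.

Set f=λy, z=hλ:
  y_{n+1} = y_n + z·[2/3·y_n + 1/3·y_{n+1}] ⇒ (1 − 1/3z)y_{n+1} = (1 + 2/3z)y_n
  R(z) = (1 + 2/3z)/(1 − 1/3z).

Solve |R(x)|<1 on ℝ⁻.
x=-1.14: |R|=0.1739
R=−1: 1+2/3x = −1+1/3x ⇒ -1/3x=2 ⇒ x=2/(-1/3)=-6.0000
Confirm numerically:
  x=-4.493: |R|=0.79888 <1
  x=-3.678: |R|=0.65229 <1
  x=-3.203: |R|=0.54909 <1
  x=-2.634: |R|=0.40256 <1
  x=-6.225: |R|=1.02439 >1
  x=-6.065: |R|=1.00717 >1
Stable set (-6.0000, 0).

(-6.0000,0); λ=-9 ⇒ h* = (6)/9 = 0.6667.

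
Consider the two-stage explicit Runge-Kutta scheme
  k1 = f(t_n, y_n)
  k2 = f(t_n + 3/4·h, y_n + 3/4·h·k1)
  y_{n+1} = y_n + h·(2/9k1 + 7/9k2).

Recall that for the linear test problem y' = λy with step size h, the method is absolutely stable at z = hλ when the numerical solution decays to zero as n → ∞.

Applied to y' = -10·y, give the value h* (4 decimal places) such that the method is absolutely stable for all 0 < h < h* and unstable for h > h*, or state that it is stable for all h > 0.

(-1.7143,0); λ=-10 ⇒ h* = (12/7)/10 = 0.1714.

Test eqn y'=λy, z=hλ:
  k1=λy_n ⇒ h·k1=z·y_n;  k2=λ(1+3/4z)y_n ⇒ h·k2=z(1+3/4z)y_n
  y_{n+1}/y_n = 1 + 2/9z + 7/9z(1+3/4z) = 1 + z + 7/12z²
  so R(z) = 1 + z + 7/12z².

Solve |R(x)|<1 on ℝ⁻.
x=-0.98: |R|=0.5802
R=1: x+7/12x²=0 ⇒ x=−12/7=-1.7143; min R=1−1/(4·7/12)=0.5714>−1
Confirm numerically:
  x=-1.544: |R|=0.84663 <1
  x=-1.311: |R|=0.69159 <1
  x=-1.137: |R|=0.61712 <1
  x=-0.793: |R|=0.57383 <1
  x=-2.140: |R|=1.53143 >1
  x=-1.974: |R|=1.29906 >1
So |R|<1 on (-1.7143, 0).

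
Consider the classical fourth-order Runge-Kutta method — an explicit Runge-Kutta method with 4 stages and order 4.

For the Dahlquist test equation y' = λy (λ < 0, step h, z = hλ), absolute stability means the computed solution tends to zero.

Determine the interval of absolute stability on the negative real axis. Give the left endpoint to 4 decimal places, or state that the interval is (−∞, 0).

(-2.7853, 0).

With y'=λy (z=hλ):
  order 4, 4-stage ⇒ R(z)=1+z+z^2/2+z^3/6+z^4/24
  (e.g. R(-0.6)=0.54940, |R|=0.54940)

Boundary: |R(x)|=1, x<0.
x=-0.6: |R|=0.5494
|R(-3.13)|=1.6569 |R(-2.5)|=0.6484 |R(-2.19)|=0.4159
Bisect:
  x_lo=-3.1850 |R|=1.7900  x_hi=-0.2789 |R|=0.7566
  mid=-1.73197 |R|=0.27692 →hi
  mid=-2.45850 |R|=0.60919 →hi
  mid=-2.82177 |R|=1.05641 →lo
  mid=-2.64014 |R|=0.80232 →hi
  mid=-2.73096 |R|=0.92112 →hi
  mid=-2.77637 |R|=0.98662 →hi
  mid=-2.79907 |R|=1.02097 →lo
  mid=-2.78772 |R|=1.00366 →lo
  mid=-2.78204 |R|=0.99511 →hi
  ...
  [-2.78541,-2.78523] ⇒ x*=-2.7853
So |R|<1 on (-2.7853, 0).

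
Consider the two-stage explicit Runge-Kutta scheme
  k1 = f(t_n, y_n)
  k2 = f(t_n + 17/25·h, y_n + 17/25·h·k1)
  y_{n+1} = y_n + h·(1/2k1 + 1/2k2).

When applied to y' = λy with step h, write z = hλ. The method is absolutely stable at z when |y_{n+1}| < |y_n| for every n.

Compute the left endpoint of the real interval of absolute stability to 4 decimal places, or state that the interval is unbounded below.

Test eqn y'=λy, z=hλ:
  k1=λy_n ⇒ h·k1=z·y_n;  k2=λ(1+17/25z)y_n ⇒ h·k2=z(1+17/25z)y_n
  y_{n+1}/y_n = 1 + 1/2z + 1/2z(1+17/25z) = 1 + z + 17/50z²
  R(z) = 1 + z + 17/50z².

Find x<0 with |R(x)|<1.
x=-1.18: |R|=0.2934
R=1: x+17/50x²=0 ⇒ x=−50/17=-2.9412; min R=1−1/(4·17/50)=0.2647>−1
Confirm numerically:
  x=-2.660: |R|=0.74570 <1
  x=-2.579: |R|=0.68242 <1
  x=-1.841: |R|=0.31136 <1
  x=-3.342: |R|=1.45545 >1
  x=-3.283: |R|=1.38155 >1
  x=-3.095: |R|=1.16187 >1
Stable set (-2.9412, 0).

z* = -2.9412.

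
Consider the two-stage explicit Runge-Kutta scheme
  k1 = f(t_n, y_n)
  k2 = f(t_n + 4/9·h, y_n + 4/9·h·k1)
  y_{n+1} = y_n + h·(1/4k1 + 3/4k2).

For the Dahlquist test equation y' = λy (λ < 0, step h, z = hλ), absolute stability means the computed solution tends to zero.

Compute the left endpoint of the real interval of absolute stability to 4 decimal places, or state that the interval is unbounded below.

left endpoint -3.0000.

With y'=λy (z=hλ):
  k1=λy_n ⇒ h·k1=z·y_n;  k2=λ(1+4/9z)y_n ⇒ h·k2=z(1+4/9z)y_n
  y_{n+1}/y_n = 1 + 1/4z + 3/4z(1+4/9z) = 1 + z + 1/3z²
  ⇒ R(z) = 1 + z + 1/3z².

Find x<0 with |R(x)|<1.
x=-1.34: |R|=0.2585
R=1: x+1/3x²=0 ⇒ x=−3=-3.0000; min R=1−1/(4·1/3)=0.2500>−1
Confirm numerically:
  x=-2.718: |R|=0.74451 <1
  x=-2.583: |R|=0.64096 <1
  x=-2.511: |R|=0.59071 <1
  x=-1.901: |R|=0.30360 <1
  x=-3.416: |R|=1.47369 >1
  x=-3.090: |R|=1.09270 >1
  x=-3.062: |R|=1.06328 >1
Stable set (-3.0000, 0).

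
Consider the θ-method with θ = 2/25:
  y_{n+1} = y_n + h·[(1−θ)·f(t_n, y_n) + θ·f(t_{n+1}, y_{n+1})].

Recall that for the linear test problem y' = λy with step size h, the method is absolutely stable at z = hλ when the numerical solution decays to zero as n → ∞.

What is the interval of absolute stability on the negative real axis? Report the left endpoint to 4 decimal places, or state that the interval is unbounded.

With y'=λy (z=hλ):
  y_{n+1} = y_n + z·[23/25·y_n + 2/25·y_{n+1}] ⇒ (1 − 2/25z)y_{n+1} = (1 + 23/25z)y_n
  R(z) = (1 + 23/25z)/(1 − 2/25z).

Need |R(x)|<1, x<0.
x=-1.63: |R|=0.4420
R=−1: 1+23/25x = −1+2/25x ⇒ -21/25x=2 ⇒ x=2/(-21/25)=-2.3810
Confirm numerically:
  x=-1.919: |R|=0.66360 <1
  x=-1.696: |R|=0.49338 <1
  x=-1.091: |R|=0.00342 <1
  x=-2.885: |R|=1.34400 >1
  x=-2.678: |R|=1.20549 >1
  x=-2.604: |R|=1.15506 >1
Interval (-2.3810, 0).

z∈(-2.3810,0).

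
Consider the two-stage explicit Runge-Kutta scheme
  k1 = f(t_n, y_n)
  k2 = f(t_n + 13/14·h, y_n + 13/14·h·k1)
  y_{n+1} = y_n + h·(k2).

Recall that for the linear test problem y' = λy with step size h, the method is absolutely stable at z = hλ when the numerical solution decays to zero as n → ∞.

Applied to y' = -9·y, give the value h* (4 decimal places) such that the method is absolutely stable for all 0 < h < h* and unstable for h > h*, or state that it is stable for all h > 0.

(-1.0769,0); λ=-9 ⇒ h* = (14/13)/9 = 0.1197.

With y'=λy (z=hλ):
  k1=λy_n ⇒ h·k1=z·y_n;  k2=λ(1+13/14z)y_n ⇒ h·k2=z(1+13/14z)y_n
  y_{n+1}/y_n = 1 + z(1+13/14z) = 1 + z + 13/14z²
  ⇒ R(z) = 1 + z + 13/14z².

Boundary: |R(x)|=1, x<0.
x=-1.21: |R|=1.1495
R=1: x+13/14x²=0 ⇒ x=−14/13=-1.0769; min R=1−1/(4·13/14)=0.7308>−1
Confirm numerically:
  x=-0.967: |R|=0.90130 <1
  x=-0.765: |R|=0.77842 <1
  x=-0.621: |R|=0.73710 <1
  x=-0.504: |R|=0.73187 <1
  x=-1.667: |R|=1.91340 >1
  x=-1.374: |R|=1.37903 >1
  x=-1.129: |R|=1.05460 >1
Stable set (-1.0769, 0).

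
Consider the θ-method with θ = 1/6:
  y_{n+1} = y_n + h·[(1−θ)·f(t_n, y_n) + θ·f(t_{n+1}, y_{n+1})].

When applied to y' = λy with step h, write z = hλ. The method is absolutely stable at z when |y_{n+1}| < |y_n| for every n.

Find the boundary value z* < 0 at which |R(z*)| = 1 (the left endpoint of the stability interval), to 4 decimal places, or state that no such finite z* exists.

left endpoint -3.0000.

On y'=λy, z=hλ:
  y_{n+1} = y_n + z·[5/6·y_n + 1/6·y_{n+1}] ⇒ (1 − 1/6z)y_{n+1} = (1 + 5/6z)y_n
  so R(z) = (1 + 5/6z)/(1 − 1/6z).

Boundary: |R(x)|=1, x<0.
x=-1.5: |R|=0.2000
R=−1: 1+5/6x = −1+1/6x ⇒ -2/3x=2 ⇒ x=2/(-2/3)=-3.0000
Confirm numerically:
  x=-2.409: |R|=0.71887 <1
  x=-1.623: |R|=0.27745 <1
  x=-1.546: |R|=0.22926 <1
  x=-1.434: |R|=0.15738 <1
  x=-3.304: |R|=1.13070 >1
  x=-3.290: |R|=1.12487 >1
  x=-3.128: |R|=1.05609 >1
Interval (-3.0000, 0).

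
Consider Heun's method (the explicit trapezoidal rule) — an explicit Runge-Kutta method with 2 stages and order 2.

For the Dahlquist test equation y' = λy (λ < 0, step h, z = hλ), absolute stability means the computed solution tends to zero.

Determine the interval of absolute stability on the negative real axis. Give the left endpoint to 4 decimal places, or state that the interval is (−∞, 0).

With y'=λy (z=hλ):
  order 2, 2-stage ⇒ R(z)=1+z+z^2/2
  (e.g. R(-1.05)=0.50125, |R|=0.50125)

Solve |R(x)|<1 on ℝ⁻.
x=-1.05: |R|=0.5012
|R(-2.03)|=1.0304 |R(-1.08)|=0.5032 |R(-0.88)|=0.5072
Bisect:
  x_lo=-2.3001 |R|=1.3451  x_hi=-0.0815 |R|=0.9218
  mid=-1.19079 |R|=0.51820 →hi
  mid=-1.74545 |R|=0.77784 →hi
  mid=-2.02277 |R|=1.02303 →lo
  mid=-1.88411 |R|=0.89082 →hi
  mid=-1.95344 |R|=0.95452 →hi
  mid=-1.98811 |R|=0.98818 →hi
  mid=-2.00544 |R|=1.00545 →lo
  mid=-1.99677 |R|=0.99678 →hi
  mid=-2.00111 |R|=1.00111 →lo
  mid=-1.99894 |R|=0.99894 →hi
  ...
  [-2.00002,-1.99989] ⇒ x*=-2.0000
Interval (-2.0000, 0).

(-2.0000, 0).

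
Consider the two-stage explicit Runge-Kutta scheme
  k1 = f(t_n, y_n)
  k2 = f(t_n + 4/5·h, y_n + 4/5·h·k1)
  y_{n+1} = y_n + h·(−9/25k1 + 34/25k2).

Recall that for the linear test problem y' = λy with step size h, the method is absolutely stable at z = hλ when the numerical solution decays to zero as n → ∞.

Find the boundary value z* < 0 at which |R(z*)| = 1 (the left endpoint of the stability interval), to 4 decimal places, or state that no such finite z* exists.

z* = -0.9191.

With y'=λy (z=hλ):
  k1=λy_n ⇒ h·k1=z·y_n;  k2=λ(1+4/5z)y_n ⇒ h·k2=z(1+4/5z)y_n
  y_{n+1}/y_n = 1 − 9/25z + 34/25z(1+4/5z) = 1 + z + 136/125z²
  Hence R(z) = 1 + z + 136/125z².

Need |R(x)|<1, x<0.
x=-1.37: |R|=1.6721
R=1: x+136/125x²=0 ⇒ x=−125/136=-0.9191; min R=1−1/(4·136/125)=0.7702>−1
Confirm numerically:
  x=-0.602: |R|=0.79230 <1
  x=-0.551: |R|=0.77932 <1
  x=-0.374: |R|=0.77819 <1
  x=-1.391: |R|=1.71415 >1
  x=-1.380: |R|=1.69199 >1
So |R|<1 on (-0.9191, 0).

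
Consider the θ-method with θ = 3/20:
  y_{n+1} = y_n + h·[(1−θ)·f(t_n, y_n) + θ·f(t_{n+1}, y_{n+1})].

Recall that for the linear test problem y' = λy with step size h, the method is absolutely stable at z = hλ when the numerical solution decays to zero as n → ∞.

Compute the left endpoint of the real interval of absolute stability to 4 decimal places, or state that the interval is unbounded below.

z* = -2.8571.

With y'=λy (z=hλ):
  y_{n+1} = y_n + z·[17/20·y_n + 3/20·y_{n+1}] ⇒ (1 − 3/20z)y_{n+1} = (1 + 17/20z)y_n
  so R(z) = (1 + 17/20z)/(1 − 3/20z).

Solve |R(x)|<1 on ℝ⁻.
x=-1.16: |R|=0.0119
R=−1: 1+17/20x = −1+3/20x ⇒ -7/10x=2 ⇒ x=2/(-7/10)=-2.8571
Confirm numerically:
  x=-1.976: |R|=0.52422 <1
  x=-1.663: |R|=0.33099 <1
  x=-1.205: |R|=0.02054 <1
  x=-1.163: |R|=0.00975 <1
  x=-3.251: |R|=1.18533 >1
  x=-3.112: |R|=1.12163 >1
Interval (-2.8571, 0).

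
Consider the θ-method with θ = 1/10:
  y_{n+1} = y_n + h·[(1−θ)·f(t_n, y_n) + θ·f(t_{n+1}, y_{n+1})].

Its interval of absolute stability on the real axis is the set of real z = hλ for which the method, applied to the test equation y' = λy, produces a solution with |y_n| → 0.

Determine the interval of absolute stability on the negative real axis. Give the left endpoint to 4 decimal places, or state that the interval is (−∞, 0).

Test eqn y'=λy, z=hλ:
  y_{n+1} = y_n + z·[9/10·y_n + 1/10·y_{n+1}] ⇒ (1 − 1/10z)y_{n+1} = (1 + 9/10z)y_n
  R(z) = (1 + 9/10z)/(1 − 1/10z).

Boundary: |R(x)|=1, x<0.
x=-1.42: |R|=0.2434
R=−1: 1+9/10x = −1+1/10x ⇒ -4/5x=2 ⇒ x=2/(-4/5)=-2.5000
Confirm numerically:
  x=-2.473: |R|=0.98268 <1
  x=-2.327: |R|=0.88773 <1
  x=-2.271: |R|=0.85070 <1
  x=-1.494: |R|=0.29981 <1
  x=-3.001: |R|=1.30828 >1
  x=-2.695: |R|=1.12288 >1
Stable set (-2.5000, 0).

(-2.5000, 0).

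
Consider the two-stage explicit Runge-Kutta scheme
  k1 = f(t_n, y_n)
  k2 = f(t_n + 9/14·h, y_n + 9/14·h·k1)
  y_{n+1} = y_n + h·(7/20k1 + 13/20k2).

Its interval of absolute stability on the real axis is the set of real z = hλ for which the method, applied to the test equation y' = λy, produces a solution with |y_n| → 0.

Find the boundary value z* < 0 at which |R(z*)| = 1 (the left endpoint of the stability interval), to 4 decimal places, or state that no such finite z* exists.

On y'=λy, z=hλ:
  k1=λy_n ⇒ h·k1=z·y_n;  k2=λ(1+9/14z)y_n ⇒ h·k2=z(1+9/14z)y_n
  y_{n+1}/y_n = 1 + 7/20z + 13/20z(1+9/14z) = 1 + z + 117/280z²
  R(z) = 1 + z + 117/280z².

Solve |R(x)|<1 on ℝ⁻.
x=-0.53: |R|=0.5874
R=1: x+117/280x²=0 ⇒ x=−280/117=-2.3932; min R=1−1/(4·117/280)=0.4017>−1
Confirm numerically:
  x=-2.154: |R|=0.78474 <1
  x=-2.069: |R|=0.71975 <1
  x=-1.295: |R|=0.40576 <1
  x=-2.492: |R|=1.10292 >1
  x=-2.473: |R|=1.08250 >1
So |R|<1 on (-2.3932, 0).

left endpoint -2.3932.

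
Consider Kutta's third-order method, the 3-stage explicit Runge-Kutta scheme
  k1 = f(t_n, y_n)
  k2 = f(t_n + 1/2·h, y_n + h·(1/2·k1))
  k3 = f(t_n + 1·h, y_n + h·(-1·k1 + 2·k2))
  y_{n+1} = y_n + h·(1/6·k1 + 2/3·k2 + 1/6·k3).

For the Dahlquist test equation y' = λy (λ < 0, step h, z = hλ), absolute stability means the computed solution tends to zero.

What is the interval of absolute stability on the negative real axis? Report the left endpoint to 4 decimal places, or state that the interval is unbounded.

Test eqn y'=λy, z=hλ:
  order 3, 3-stage ⇒ R(z)=1+z+z^2/2+z^3/6
  (e.g. R(-0.51)=0.59794, |R|=0.59794)

Solve |R(x)|<1 on ℝ⁻.
x=-0.51: |R|=0.5979
|R(-2.14)|=0.4836 |R(-0.96)|=0.3533 |R(-0.92)|=0.3734
Bisect:
  x_lo=-3.2493 |R|=2.6878  x_hi=-0.0741 |R|=0.9286
  mid=-1.66166 |R|=0.04577 →hi
  mid=-2.45546 |R|=0.90826 →hi
  mid=-2.85236 |R|=1.65215 →lo
  mid=-2.65391 |R|=1.24764 →lo
  mid=-2.55468 |R|=1.07029 →lo
  mid=-2.50507 |R|=0.98742 →hi
  mid=-2.52988 |R|=1.02839 →lo
  mid=-2.51747 |R|=1.00779 →lo
  mid=-2.51127 |R|=0.99758 →hi
  mid=-2.51437 |R|=1.00268 →lo
  ...
  [-2.51282,-2.51263] ⇒ x*=-2.5127
So |R|<1 on (-2.5127, 0).

z∈(-2.5127,0).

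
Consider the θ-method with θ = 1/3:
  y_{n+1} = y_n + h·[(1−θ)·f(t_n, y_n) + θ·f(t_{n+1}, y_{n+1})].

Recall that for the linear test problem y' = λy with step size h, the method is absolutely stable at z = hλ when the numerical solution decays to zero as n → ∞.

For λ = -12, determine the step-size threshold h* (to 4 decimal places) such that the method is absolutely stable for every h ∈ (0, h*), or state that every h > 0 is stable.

With y'=λy (z=hλ):
  y_{n+1} = y_n + z·[2/3·y_n + 1/3·y_{n+1}] ⇒ (1 − 1/3z)y_{n+1} = (1 + 2/3z)y_n
  so R(z) = (1 + 2/3z)/(1 − 1/3z).

Need |R(x)|<1, x<0.
x=-1.24: |R|=0.1226
R=−1: 1+2/3x = −1+1/3x ⇒ -1/3x=2 ⇒ x=2/(-1/3)=-6.0000
Confirm numerically:
  x=-5.001: |R|=0.87514 <1
  x=-4.669: |R|=0.82644 <1
  x=-3.540: |R|=0.62385 <1
  x=-6.455: |R|=1.04812 >1
  x=-6.275: |R|=1.02965 >1
Interval (-6.0000, 0).

(-6.0000,0); λ=-12 ⇒ h* = (6)/12 = 0.5000.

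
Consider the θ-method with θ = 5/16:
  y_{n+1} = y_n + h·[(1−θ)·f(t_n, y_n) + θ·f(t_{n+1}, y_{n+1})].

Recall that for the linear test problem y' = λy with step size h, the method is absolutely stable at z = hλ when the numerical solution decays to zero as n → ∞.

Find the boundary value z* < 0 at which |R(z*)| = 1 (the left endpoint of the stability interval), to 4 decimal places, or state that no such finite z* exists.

z* = -5.3333.

Test eqn y'=λy, z=hλ:
  y_{n+1} = y_n + z·[11/16·y_n + 5/16·y_{n+1}] ⇒ (1 − 5/16z)y_{n+1} = (1 + 11/16z)y_n
  ⇒ R(z) = (1 + 11/16z)/(1 − 5/16z).

Solve |R(x)|<1 on ℝ⁻.
x=-1.61: |R|=0.0711
R=−1: 1+11/16x = −1+5/16x ⇒ -3/8x=2 ⇒ x=2/(-3/8)=-5.3333
Confirm numerically:
  x=-4.131: |R|=0.80319 <1
  x=-4.042: |R|=0.78603 <1
  x=-3.310: |R|=0.62704 <1
  x=-5.758: |R|=1.05689 >1
  x=-5.584: |R|=1.03424 >1
Interval (-5.3333, 0).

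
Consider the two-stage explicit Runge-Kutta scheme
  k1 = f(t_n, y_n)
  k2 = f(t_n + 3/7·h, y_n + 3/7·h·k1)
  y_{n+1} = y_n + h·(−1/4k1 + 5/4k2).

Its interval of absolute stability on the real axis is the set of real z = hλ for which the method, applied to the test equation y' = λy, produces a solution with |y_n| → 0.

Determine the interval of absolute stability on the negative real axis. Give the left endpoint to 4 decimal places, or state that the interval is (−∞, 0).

With y'=λy (z=hλ):
  k1=λy_n ⇒ h·k1=z·y_n;  k2=λ(1+3/7z)y_n ⇒ h·k2=z(1+3/7z)y_n
  y_{n+1}/y_n = 1 − 1/4z + 5/4z(1+3/7z) = 1 + z + 15/28z²
  ⇒ R(z) = 1 + z + 15/28z².

Find x<0 with |R(x)|<1.
x=-1.45: |R|=0.6763
R=1: x+15/28x²=0 ⇒ x=−28/15=-1.8667; min R=1−1/(4·15/28)=0.5333>−1
Confirm numerically:
  x=-1.316: |R|=0.61178 <1
  x=-1.292: |R|=0.60225 <1
  x=-1.058: |R|=0.54166 <1
  x=-2.373: |R|=1.64368 >1
  x=-2.368: |R|=1.63598 >1
  x=-2.362: |R|=1.62677 >1
So |R|<1 on (-1.8667, 0).

z∈(-1.8667,0).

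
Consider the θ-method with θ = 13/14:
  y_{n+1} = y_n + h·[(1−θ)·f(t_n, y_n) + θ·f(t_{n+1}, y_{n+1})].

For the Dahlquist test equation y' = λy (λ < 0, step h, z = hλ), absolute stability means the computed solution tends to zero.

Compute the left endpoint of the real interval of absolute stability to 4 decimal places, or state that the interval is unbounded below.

With y'=λy (z=hλ):
  y_{n+1} = y_n + z·[1/14·y_n + 13/14·y_{n+1}] ⇒ (1 − 13/14z)y_{n+1} = (1 + 1/14z)y_n
  ⇒ R(z) = (1 + 1/14z)/(1 − 13/14z).

Find x<0 with |R(x)|<1.
x=-1.12: |R|=0.4510
x=-2: |R|=0.3000
x=-10: |R|=0.0278
x=-100: |R|=0.0654
θ=13/14≥1/2 ⇒ |1+1/14x|<|1−13/14x| ∀x<0 ⇒ interval (−∞,0).

(−∞, 0) — no finite endpoint.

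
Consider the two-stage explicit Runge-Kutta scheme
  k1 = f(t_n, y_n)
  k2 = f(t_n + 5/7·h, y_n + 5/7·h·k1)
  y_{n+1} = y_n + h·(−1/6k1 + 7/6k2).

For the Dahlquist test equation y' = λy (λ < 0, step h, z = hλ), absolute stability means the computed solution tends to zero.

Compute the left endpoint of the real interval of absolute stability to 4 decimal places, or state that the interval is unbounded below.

With y'=λy (z=hλ):
  k1=λy_n ⇒ h·k1=z·y_n;  k2=λ(1+5/7z)y_n ⇒ h·k2=z(1+5/7z)y_n
  y_{n+1}/y_n = 1 − 1/6z + 7/6z(1+5/7z) = 1 + z + 5/6z²
  ⇒ R(z) = 1 + z + 5/6z².

Find x<0 with |R(x)|<1.
x=-0.9: |R|=0.7750
R=1: x+5/6x²=0 ⇒ x=−6/5=-1.2000; min R=1−1/(4·5/6)=0.7000>−1
Confirm numerically:
  x=-1.074: |R|=0.88723 <1
  x=-1.069: |R|=0.88330 <1
  x=-0.918: |R|=0.78427 <1
  x=-0.734: |R|=0.71496 <1
  x=-1.720: |R|=1.74533 >1
  x=-1.614: |R|=1.55683 >1
Interval (-1.2000, 0).

left endpoint -1.2000.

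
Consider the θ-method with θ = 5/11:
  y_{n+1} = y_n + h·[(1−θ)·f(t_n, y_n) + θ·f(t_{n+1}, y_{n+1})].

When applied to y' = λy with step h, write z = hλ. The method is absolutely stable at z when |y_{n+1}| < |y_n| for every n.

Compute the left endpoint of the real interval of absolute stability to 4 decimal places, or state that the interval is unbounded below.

left endpoint -22.0000.

Set f=λy, z=hλ:
  y_{n+1} = y_n + z·[6/11·y_n + 5/11·y_{n+1}] ⇒ (1 − 5/11z)y_{n+1} = (1 + 6/11z)y_n
  R(z) = (1 + 6/11z)/(1 − 5/11z).

Boundary: |R(x)|=1, x<0.
x=-1.37: |R|=0.1557
R=−1: 1+6/11x = −1+5/11x ⇒ -1/11x=2 ⇒ x=2/(-1/11)=-22.0000
Confirm numerically:
  x=-16.889: |R|=0.94645 <1
  x=-12.024: |R|=0.85973 <1
  x=-11.666: |R|=0.85094 <1
  x=-22.267: |R|=1.00218 >1
  x=-22.023: |R|=1.00019 >1
Stable set (-22.0000, 0).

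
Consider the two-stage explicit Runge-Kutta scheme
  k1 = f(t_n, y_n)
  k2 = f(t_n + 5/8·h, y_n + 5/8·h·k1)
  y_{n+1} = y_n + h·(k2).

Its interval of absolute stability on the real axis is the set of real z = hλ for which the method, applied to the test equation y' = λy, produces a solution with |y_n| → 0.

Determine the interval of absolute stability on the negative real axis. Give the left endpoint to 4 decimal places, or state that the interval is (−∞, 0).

z∈(-1.6000,0).

Test eqn y'=λy, z=hλ:
  k1=λy_n ⇒ h·k1=z·y_n;  k2=λ(1+5/8z)y_n ⇒ h·k2=z(1+5/8z)y_n
  y_{n+1}/y_n = 1 + z(1+5/8z) = 1 + z + 5/8z²
  R(z) = 1 + z + 5/8z².

Need |R(x)|<1, x<0.
x=-0.56: |R|=0.6360
R=1: x+5/8x²=0 ⇒ x=−8/5=-1.6000; min R=1−1/(4·5/8)=0.6000>−1
Confirm numerically:
  x=-1.518: |R|=0.92220 <1
  x=-1.096: |R|=0.65476 <1
  x=-0.891: |R|=0.60518 <1
  x=-0.840: |R|=0.60100 <1
  x=-1.909: |R|=1.36868 >1
  x=-1.719: |R|=1.12785 >1
Interval (-1.6000, 0).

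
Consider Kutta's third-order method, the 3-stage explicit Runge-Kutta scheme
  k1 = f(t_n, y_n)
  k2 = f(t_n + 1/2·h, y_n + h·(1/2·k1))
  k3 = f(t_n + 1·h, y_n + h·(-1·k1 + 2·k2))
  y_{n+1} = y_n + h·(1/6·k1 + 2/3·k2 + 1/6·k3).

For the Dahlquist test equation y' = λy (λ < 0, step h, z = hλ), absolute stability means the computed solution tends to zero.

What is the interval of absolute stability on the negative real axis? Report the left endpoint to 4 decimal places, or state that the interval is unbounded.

On y'=λy, z=hλ:
  order 3, 3-stage ⇒ R(z)=1+z+z^2/2+z^3/6
  (e.g. R(-1.37)=0.13989, |R|=0.13989)

Boundary: |R(x)|=1, x<0.
x=-1.37: |R|=0.1399
|R(-2.16)|=0.5068 |R(-1.89)|=0.2292 |R(-1.57)|=0.0175
Bisect:
  x_lo=-3.2463 |R|=2.6790  x_hi=-0.0851 |R|=0.9184
  mid=-1.66571 |R|=0.04869 →hi
  mid=-2.45601 |R|=0.90913 →hi
  mid=-2.85117 |R|=1.64952 →lo
  mid=-2.65359 |R|=1.24705 →lo
  mid=-2.55480 |R|=1.07050 →lo
  mid=-2.50541 |R|=0.98798 →hi
  mid=-2.53011 |R|=1.02877 →lo
  mid=-2.51776 |R|=1.00826 →lo
  mid=-2.51158 |R|=0.99809 →hi
  mid=-2.51467 |R|=1.00317 →lo
  ...
  [-2.51293,-2.51274] ⇒ x*=-2.5127
Interval (-2.5127, 0).

(-2.5127, 0).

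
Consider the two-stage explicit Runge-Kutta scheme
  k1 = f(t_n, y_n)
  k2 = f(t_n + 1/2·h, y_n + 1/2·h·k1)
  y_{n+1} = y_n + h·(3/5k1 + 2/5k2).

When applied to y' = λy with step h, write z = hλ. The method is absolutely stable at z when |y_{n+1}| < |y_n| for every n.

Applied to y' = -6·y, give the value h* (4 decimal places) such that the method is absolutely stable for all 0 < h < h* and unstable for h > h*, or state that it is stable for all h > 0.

Set f=λy, z=hλ:
  k1=λy_n ⇒ h·k1=z·y_n;  k2=λ(1+1/2z)y_n ⇒ h·k2=z(1+1/2z)y_n
  y_{n+1}/y_n = 1 + 3/5z + 2/5z(1+1/2z) = 1 + z + 1/5z²
  Hence R(z) = 1 + z + 1/5z².

Need |R(x)|<1, x<0.
x=-1.68: |R|=0.1155
R=1: x+1/5x²=0 ⇒ x=−5=-5.0000; min R=1−1/(4·1/5)=-0.2500>−1
Confirm numerically:
  x=-4.594: |R|=0.62697 <1
  x=-3.990: |R|=0.19402 <1
  x=-3.102: |R|=0.17752 <1
  x=-2.003: |R|=0.20060 <1
  x=-5.453: |R|=1.49404 >1
  x=-5.281: |R|=1.29679 >1
  x=-5.201: |R|=1.20908 >1
So |R|<1 on (-5.0000, 0).

(-5.0000,0); λ=-6 ⇒ h* = (5)/6 = 0.8333.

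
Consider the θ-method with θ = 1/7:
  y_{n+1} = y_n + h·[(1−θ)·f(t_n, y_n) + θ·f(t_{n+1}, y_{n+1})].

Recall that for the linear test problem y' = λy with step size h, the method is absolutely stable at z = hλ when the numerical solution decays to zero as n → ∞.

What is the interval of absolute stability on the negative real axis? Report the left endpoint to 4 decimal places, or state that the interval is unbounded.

Test eqn y'=λy, z=hλ:
  y_{n+1} = y_n + z·[6/7·y_n + 1/7·y_{n+1}] ⇒ (1 − 1/7z)y_{n+1} = (1 + 6/7z)y_n
  R(z) = (1 + 6/7z)/(1 − 1/7z).

Find x<0 with |R(x)|<1.
x=-0.38: |R|=0.6396
R=−1: 1+6/7x = −1+1/7x ⇒ -5/7x=2 ⇒ x=2/(-5/7)=-2.8000
Confirm numerically:
  x=-2.645: |R|=0.91965 <1
  x=-2.530: |R|=0.85834 <1
  x=-1.167: |R|=0.00024 <1
  x=-2.944: |R|=1.07241 >1
  x=-2.919: |R|=1.05999 >1
Interval (-2.8000, 0).

z∈(-2.8000,0).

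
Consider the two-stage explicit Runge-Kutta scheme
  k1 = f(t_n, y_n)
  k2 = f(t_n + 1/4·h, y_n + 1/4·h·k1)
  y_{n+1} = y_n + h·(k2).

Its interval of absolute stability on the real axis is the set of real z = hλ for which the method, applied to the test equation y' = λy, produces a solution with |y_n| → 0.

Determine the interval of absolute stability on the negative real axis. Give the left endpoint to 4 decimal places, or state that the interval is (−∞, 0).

z∈(-4.0000,0).

With y'=λy (z=hλ):
  k1=λy_n ⇒ h·k1=z·y_n;  k2=λ(1+1/4z)y_n ⇒ h·k2=z(1+1/4z)y_n
  y_{n+1}/y_n = 1 + z(1+1/4z) = 1 + z + 1/4z²
  ⇒ R(z) = 1 + z + 1/4z².

Boundary: |R(x)|=1, x<0.
x=-0.34: |R|=0.6889
R=1: x+1/4x²=0 ⇒ x=−4=-4.0000; min R=1−1/(4·1/4)=0.0000>−1
Confirm numerically:
  x=-3.434: |R|=0.51409 <1
  x=-2.547: |R|=0.07480 <1
  x=-2.153: |R|=0.00585 <1
  x=-4.437: |R|=1.48474 >1
  x=-4.088: |R|=1.08994 >1
Stable set (-4.0000, 0).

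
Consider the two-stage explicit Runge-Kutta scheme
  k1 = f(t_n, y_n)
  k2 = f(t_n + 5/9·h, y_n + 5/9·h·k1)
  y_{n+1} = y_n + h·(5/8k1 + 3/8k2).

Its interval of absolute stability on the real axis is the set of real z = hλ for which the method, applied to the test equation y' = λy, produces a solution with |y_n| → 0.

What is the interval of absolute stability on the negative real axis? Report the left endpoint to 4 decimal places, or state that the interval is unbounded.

(-4.8000, 0).

Test eqn y'=λy, z=hλ:
  k1=λy_n ⇒ h·k1=z·y_n;  k2=λ(1+5/9z)y_n ⇒ h·k2=z(1+5/9z)y_n
  y_{n+1}/y_n = 1 + 5/8z + 3/8z(1+5/9z) = 1 + z + 5/24z²
  R(z) = 1 + z + 5/24z².

Boundary: |R(x)|=1, x<0.
x=-1.64: |R|=0.0797
R=1: x+5/24x²=0 ⇒ x=−24/5=-4.8000; min R=1−1/(4·5/24)=-0.2000>−1
Confirm numerically:
  x=-4.409: |R|=0.64085 <1
  x=-3.960: |R|=0.30700 <1
  x=-2.352: |R|=0.19952 <1
  x=-5.214: |R|=1.44971 >1
  x=-4.952: |R|=1.15681 >1
  x=-4.845: |R|=1.04542 >1
Interval (-4.8000, 0).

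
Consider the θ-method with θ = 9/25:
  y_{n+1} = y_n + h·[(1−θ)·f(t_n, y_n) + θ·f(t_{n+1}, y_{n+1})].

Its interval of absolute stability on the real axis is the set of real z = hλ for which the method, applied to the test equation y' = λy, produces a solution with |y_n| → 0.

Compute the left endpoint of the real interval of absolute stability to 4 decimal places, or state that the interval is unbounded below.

Test eqn y'=λy, z=hλ:
  y_{n+1} = y_n + z·[16/25·y_n + 9/25·y_{n+1}] ⇒ (1 − 9/25z)y_{n+1} = (1 + 16/25z)y_n
  ⇒ R(z) = (1 + 16/25z)/(1 − 9/25z).

Boundary: |R(x)|=1, x<0.
x=-0.58: |R|=0.5202
R=−1: 1+16/25x = −1+9/25x ⇒ -7/25x=2 ⇒ x=2/(-7/25)=-7.1429
Confirm numerically:
  x=-6.923: |R|=0.98237 <1
  x=-4.987: |R|=0.78405 <1
  x=-4.017: |R|=0.64219 <1
  x=-2.924: |R|=0.42451 <1
  x=-7.422: |R|=1.02129 >1
  x=-7.240: |R|=1.00754 >1
Interval (-7.1429, 0).

left endpoint -7.1429.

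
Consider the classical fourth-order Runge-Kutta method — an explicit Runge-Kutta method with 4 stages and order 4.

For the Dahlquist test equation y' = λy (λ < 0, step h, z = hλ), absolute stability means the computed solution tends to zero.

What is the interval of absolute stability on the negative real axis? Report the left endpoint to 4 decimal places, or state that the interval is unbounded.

(-2.7853, 0).

Set f=λy, z=hλ:
  order 4, 4-stage ⇒ R(z)=1+z+z^2/2+z^3/6+z^4/24
  (e.g. R(-1.56)=0.27083, |R|=0.27083)

Boundary: |R(x)|=1, x<0.
x=-1.56: |R|=0.2708
|R(-3.14)|=1.6804 |R(-2.54)|=0.6889 |R(-2.46)|=0.6106
Bisect:
  x_lo=-3.5637 |R|=2.9635  x_hi=-0.3929 |R|=0.6752
  mid=-1.97830 |R|=0.32633 →hi
  mid=-2.77100 |R|=0.97866 →hi
  mid=-3.16734 |R|=1.74629 →lo
  mid=-2.96917 |R|=1.31452 →lo
  mid=-2.87008 |R|=1.13555 →lo
  mid=-2.82054 |R|=1.05445 →lo
  mid=-2.79577 |R|=1.01591 →lo
  mid=-2.78338 |R|=0.99712 →hi
  mid=-2.78957 |R|=1.00647 →lo
  ...
  [-2.78532,-2.78512] ⇒ x*=-2.7853
So |R|<1 on (-2.7853, 0).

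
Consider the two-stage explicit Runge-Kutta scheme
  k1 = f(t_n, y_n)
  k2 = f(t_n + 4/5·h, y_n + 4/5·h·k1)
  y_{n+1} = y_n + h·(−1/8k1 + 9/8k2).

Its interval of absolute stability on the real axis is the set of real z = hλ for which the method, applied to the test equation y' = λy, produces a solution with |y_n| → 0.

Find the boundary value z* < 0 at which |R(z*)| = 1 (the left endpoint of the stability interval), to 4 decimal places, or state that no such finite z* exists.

left endpoint -1.1111.

Test eqn y'=λy, z=hλ:
  k1=λy_n ⇒ h·k1=z·y_n;  k2=λ(1+4/5z)y_n ⇒ h·k2=z(1+4/5z)y_n
  y_{n+1}/y_n = 1 − 1/8z + 9/8z(1+4/5z) = 1 + z + 9/10z²
  so R(z) = 1 + z + 9/10z².

Find x<0 with |R(x)|<1.
x=-1.44: |R|=1.4262
R=1: x+9/10x²=0 ⇒ x=−10/9=-1.1111; min R=1−1/(4·9/10)=0.7222>−1
Confirm numerically:
  x=-0.880: |R|=0.81696 <1
  x=-0.817: |R|=0.78374 <1
  x=-0.761: |R|=0.76021 <1
  x=-0.703: |R|=0.74179 <1
  x=-1.701: |R|=1.90306 >1
  x=-1.655: |R|=1.81012 >1
  x=-1.579: |R|=1.66492 >1
So |R|<1 on (-1.1111, 0).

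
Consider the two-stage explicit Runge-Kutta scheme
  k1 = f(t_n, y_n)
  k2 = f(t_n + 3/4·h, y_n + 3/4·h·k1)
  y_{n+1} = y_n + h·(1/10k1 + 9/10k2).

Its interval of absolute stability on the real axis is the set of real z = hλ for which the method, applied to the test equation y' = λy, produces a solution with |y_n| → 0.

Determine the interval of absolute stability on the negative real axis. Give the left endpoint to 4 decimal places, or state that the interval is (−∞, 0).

Set f=λy, z=hλ:
  k1=λy_n ⇒ h·k1=z·y_n;  k2=λ(1+3/4z)y_n ⇒ h·k2=z(1+3/4z)y_n
  y_{n+1}/y_n = 1 + 1/10z + 9/10z(1+3/4z) = 1 + z + 27/40z²
  R(z) = 1 + z + 27/40z².

Solve |R(x)|<1 on ℝ⁻.
x=-1.24: |R|=0.7979
R=1: x+27/40x²=0 ⇒ x=−40/27=-1.4815; min R=1−1/(4·27/40)=0.6296>−1
Confirm numerically:
  x=-1.397: |R|=0.92034 <1
  x=-1.290: |R|=0.83327 <1
  x=-0.810: |R|=0.63287 <1
  x=-1.800: |R|=1.38700 >1
  x=-1.652: |R|=1.19015 >1
  x=-1.621: |R|=1.15266 >1
Stable set (-1.4815, 0).

z∈(-1.4815,0).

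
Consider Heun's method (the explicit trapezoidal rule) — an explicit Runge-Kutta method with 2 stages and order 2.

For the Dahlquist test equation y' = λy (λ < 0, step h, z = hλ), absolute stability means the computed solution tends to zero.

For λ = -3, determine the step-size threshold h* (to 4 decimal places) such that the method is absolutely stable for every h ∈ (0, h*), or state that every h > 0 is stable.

(-2.0000,0); λ=-3 ⇒ h* = 0.6667.

With y'=λy (z=hλ):
  order 2, 2-stage ⇒ R(z)=1+z+z^2/2
  (e.g. R(-0.43)=0.66245, |R|=0.66245)

Solve |R(x)|<1 on ℝ⁻.
x=-0.43: |R|=0.6624
|R(-1.67)|=0.7244 |R(-1.54)|=0.6458 |R(-1.1)|=0.5050
Bisect:
  x_lo=-2.7186 |R|=1.9767  x_hi=-0.1681 |R|=0.8460
  mid=-1.44331 |R|=0.59826 →hi
  mid=-2.08093 |R|=1.08421 →lo
  mid=-1.76212 |R|=0.79042 →hi
  mid=-1.92153 |R|=0.92461 →hi
  mid=-2.00123 |R|=1.00123 →lo
  mid=-1.96138 |R|=0.96213 →hi
  mid=-1.98131 |R|=0.98148 →hi
  mid=-1.99127 |R|=0.99131 →hi
  mid=-1.99625 |R|=0.99626 →hi
  ...
  [-2.00014,-1.99999] ⇒ x*=-2.0000
So |R|<1 on (-2.0000, 0).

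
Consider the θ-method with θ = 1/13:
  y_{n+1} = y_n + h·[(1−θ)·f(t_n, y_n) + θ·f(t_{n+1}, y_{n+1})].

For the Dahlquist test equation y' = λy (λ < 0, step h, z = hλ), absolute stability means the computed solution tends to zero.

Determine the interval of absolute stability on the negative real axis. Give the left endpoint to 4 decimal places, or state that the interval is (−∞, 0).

With y'=λy (z=hλ):
  y_{n+1} = y_n + z·[12/13·y_n + 1/13·y_{n+1}] ⇒ (1 − 1/13z)y_{n+1} = (1 + 12/13z)y_n
  Hence R(z) = (1 + 12/13z)/(1 − 1/13z).

Need |R(x)|<1, x<0.
x=-1.73: |R|=0.5268
R=−1: 1+12/13x = −1+1/13x ⇒ -11/13x=2 ⇒ x=2/(-11/13)=-2.3636
Confirm numerically:
  x=-2.096: |R|=0.80498 <1
  x=-1.988: |R|=0.72431 <1
  x=-1.763: |R|=0.55246 <1
  x=-1.326: |R|=0.20327 <1
  x=-2.898: |R|=1.36973 >1
  x=-2.638: |R|=1.19299 >1
So |R|<1 on (-2.3636, 0).

(-2.3636, 0).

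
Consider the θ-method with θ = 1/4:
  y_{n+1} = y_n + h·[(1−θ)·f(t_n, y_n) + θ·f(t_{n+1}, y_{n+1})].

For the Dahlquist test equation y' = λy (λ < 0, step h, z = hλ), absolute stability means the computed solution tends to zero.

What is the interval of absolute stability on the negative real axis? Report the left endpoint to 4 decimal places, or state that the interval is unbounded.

(-4.0000, 0).

On y'=λy, z=hλ:
  y_{n+1} = y_n + z·[3/4·y_n + 1/4·y_{n+1}] ⇒ (1 − 1/4z)y_{n+1} = (1 + 3/4z)y_n
  ⇒ R(z) = (1 + 3/4z)/(1 − 1/4z).

Find x<0 with |R(x)|<1.
x=-1.31: |R|=0.0132
R=−1: 1+3/4x = −1+1/4x ⇒ -1/2x=2 ⇒ x=2/(-1/2)=-4.0000
Confirm numerically:
  x=-3.427: |R|=0.84570 <1
  x=-3.370: |R|=0.82904 <1
  x=-3.241: |R|=0.79036 <1
  x=-1.681: |R|=0.18359 <1
  x=-4.565: |R|=1.13193 >1
  x=-4.276: |R|=1.06670 >1
  x=-4.178: |R|=1.04353 >1
Stable set (-4.0000, 0).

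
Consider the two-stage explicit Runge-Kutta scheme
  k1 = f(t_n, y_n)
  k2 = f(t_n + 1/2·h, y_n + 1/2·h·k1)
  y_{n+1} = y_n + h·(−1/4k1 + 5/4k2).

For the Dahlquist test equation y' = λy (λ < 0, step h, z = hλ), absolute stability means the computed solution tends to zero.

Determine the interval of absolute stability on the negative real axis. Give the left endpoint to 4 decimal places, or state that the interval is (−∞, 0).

Set f=λy, z=hλ:
  k1=λy_n ⇒ h·k1=z·y_n;  k2=λ(1+1/2z)y_n ⇒ h·k2=z(1+1/2z)y_n
  y_{n+1}/y_n = 1 − 1/4z + 5/4z(1+1/2z) = 1 + z + 5/8z²
  R(z) = 1 + z + 5/8z².

Find x<0 with |R(x)|<1.
x=-0.37: |R|=0.7156
R=1: x+5/8x²=0 ⇒ x=−8/5=-1.6000; min R=1−1/(4·5/8)=0.6000>−1
Confirm numerically:
  x=-1.109: |R|=0.65968 <1
  x=-1.104: |R|=0.65776 <1
  x=-0.919: |R|=0.60885 <1
  x=-2.188: |R|=1.80409 >1
  x=-2.058: |R|=1.58910 >1
Interval (-1.6000, 0).

z∈(-1.6000,0).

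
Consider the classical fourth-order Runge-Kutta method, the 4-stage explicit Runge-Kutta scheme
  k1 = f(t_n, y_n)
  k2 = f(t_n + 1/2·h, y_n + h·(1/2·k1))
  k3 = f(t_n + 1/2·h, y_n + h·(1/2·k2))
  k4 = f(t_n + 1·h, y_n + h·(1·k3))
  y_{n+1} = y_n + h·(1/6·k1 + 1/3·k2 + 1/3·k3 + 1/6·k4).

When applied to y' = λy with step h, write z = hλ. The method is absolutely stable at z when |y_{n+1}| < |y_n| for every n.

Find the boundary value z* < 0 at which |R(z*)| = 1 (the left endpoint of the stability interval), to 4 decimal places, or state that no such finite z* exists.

z* = -2.7853.

Test eqn y'=λy, z=hλ:
  order 4, 4-stage ⇒ R(z)=1+z+z^2/2+z^3/6+z^4/24
  (e.g. R(-1.51)=0.27284, |R|=0.27284)

Solve |R(x)|<1 on ℝ⁻.
x=-1.51: |R|=0.2728
|R(-2.51)|=0.6583 |R(-1.53)|=0.2718 |R(-0.97)|=0.3852
Bisect:
  x_lo=-3.3971 |R|=2.3884  x_hi=-0.1255 |R|=0.8821
  mid=-1.76131 |R|=0.28013 →hi
  mid=-2.57923 |R|=0.73124 →hi
  mid=-2.98819 |R|=1.35155 →lo
  mid=-2.78371 |R|=0.99761 →hi
  mid=-2.88595 |R|=1.16267 →lo
  mid=-2.83483 |R|=1.07729 →lo
  mid=-2.80927 |R|=1.03675 →lo
  mid=-2.79649 |R|=1.01701 →lo
  mid=-2.79010 |R|=1.00727 →lo
  mid=-2.78690 |R|=1.00243 →lo
  ...
  [-2.78531,-2.78511] ⇒ x*=-2.7853
Interval (-2.7853, 0).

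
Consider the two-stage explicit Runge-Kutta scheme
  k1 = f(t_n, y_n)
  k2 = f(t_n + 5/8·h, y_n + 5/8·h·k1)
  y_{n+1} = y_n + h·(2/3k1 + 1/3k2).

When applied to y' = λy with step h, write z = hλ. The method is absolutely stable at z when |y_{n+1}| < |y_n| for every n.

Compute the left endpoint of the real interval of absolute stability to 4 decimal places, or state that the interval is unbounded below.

Test eqn y'=λy, z=hλ:
  k1=λy_n ⇒ h·k1=z·y_n;  k2=λ(1+5/8z)y_n ⇒ h·k2=z(1+5/8z)y_n
  y_{n+1}/y_n = 1 + 2/3z + 1/3z(1+5/8z) = 1 + z + 5/24z²
  ⇒ R(z) = 1 + z + 5/24z².

Find x<0 with |R(x)|<1.
x=-0.74: |R|=0.3741
R=1: x+5/24x²=0 ⇒ x=−24/5=-4.8000; min R=1−1/(4·5/24)=-0.2000>−1
Confirm numerically:
  x=-4.682: |R|=0.88490 <1
  x=-4.466: |R|=0.68924 <1
  x=-3.838: |R|=0.23080 <1
  x=-2.583: |R|=0.19302 <1
  x=-5.384: |R|=1.65505 >1
  x=-5.362: |R|=1.62780 >1
  x=-5.334: |R|=1.59341 >1
So |R|<1 on (-4.8000, 0).

left endpoint -4.8000.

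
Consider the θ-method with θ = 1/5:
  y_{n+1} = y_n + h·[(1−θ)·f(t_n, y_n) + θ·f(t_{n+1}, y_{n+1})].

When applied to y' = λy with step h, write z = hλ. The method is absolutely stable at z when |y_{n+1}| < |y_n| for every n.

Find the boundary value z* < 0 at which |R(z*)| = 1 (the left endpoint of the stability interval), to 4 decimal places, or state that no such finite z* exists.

On y'=λy, z=hλ:
  y_{n+1} = y_n + z·[4/5·y_n + 1/5·y_{n+1}] ⇒ (1 − 1/5z)y_{n+1} = (1 + 4/5z)y_n
  R(z) = (1 + 4/5z)/(1 − 1/5z).

Boundary: |R(x)|=1, x<0.
x=-1.47: |R|=0.1360
R=−1: 1+4/5x = −1+1/5x ⇒ -3/5x=2 ⇒ x=2/(-3/5)=-3.3333
Confirm numerically:
  x=-3.114: |R|=0.91891 <1
  x=-3.012: |R|=0.87968 <1
  x=-2.918: |R|=0.84264 <1
  x=-3.700: |R|=1.12644 >1
  x=-3.535: |R|=1.07088 >1
  x=-3.420: |R|=1.03088 >1
So |R|<1 on (-3.3333, 0).

left endpoint -3.3333.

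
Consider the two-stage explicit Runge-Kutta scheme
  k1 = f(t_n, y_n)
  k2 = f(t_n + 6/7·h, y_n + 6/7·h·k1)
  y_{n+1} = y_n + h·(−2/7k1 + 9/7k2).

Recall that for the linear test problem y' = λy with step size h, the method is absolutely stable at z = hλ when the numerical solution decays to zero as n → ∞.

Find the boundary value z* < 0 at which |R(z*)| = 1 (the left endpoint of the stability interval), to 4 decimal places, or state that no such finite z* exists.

z* = -0.9074.

On y'=λy, z=hλ:
  k1=λy_n ⇒ h·k1=z·y_n;  k2=λ(1+6/7z)y_n ⇒ h·k2=z(1+6/7z)y_n
  y_{n+1}/y_n = 1 − 2/7z + 9/7z(1+6/7z) = 1 + z + 54/49z²
  Hence R(z) = 1 + z + 54/49z².

Boundary: |R(x)|=1, x<0.
x=-0.66: |R|=0.8200
R=1: x+54/49x²=0 ⇒ x=−49/54=-0.9074; min R=1−1/(4·54/49)=0.7731>−1
Confirm numerically:
  x=-0.824: |R|=0.92426 <1
  x=-0.682: |R|=0.83059 <1
  x=-0.460: |R|=0.77319 <1
  x=-0.413: |R|=0.77497 <1
  x=-1.063: |R|=1.18227 >1
  x=-0.983: |R|=1.08189 >1
Interval (-0.9074, 0).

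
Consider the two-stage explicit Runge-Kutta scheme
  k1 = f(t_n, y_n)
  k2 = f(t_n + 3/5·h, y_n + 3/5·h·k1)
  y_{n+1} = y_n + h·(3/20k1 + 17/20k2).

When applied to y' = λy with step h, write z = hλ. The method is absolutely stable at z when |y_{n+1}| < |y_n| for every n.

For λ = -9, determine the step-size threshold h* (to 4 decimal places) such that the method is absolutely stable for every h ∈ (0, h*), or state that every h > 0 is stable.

(-1.9608,0); λ=-9 ⇒ h* = (100/51)/9 = 0.2179.

Set f=λy, z=hλ:
  k1=λy_n ⇒ h·k1=z·y_n;  k2=λ(1+3/5z)y_n ⇒ h·k2=z(1+3/5z)y_n
  y_{n+1}/y_n = 1 + 3/20z + 17/20z(1+3/5z) = 1 + z + 51/100z²
  ⇒ R(z) = 1 + z + 51/100z².

Need |R(x)|<1, x<0.
x=-0.92: |R|=0.5117
R=1: x+51/100x²=0 ⇒ x=−100/51=-1.9608; min R=1−1/(4·51/100)=0.5098>−1
Confirm numerically:
  x=-1.597: |R|=0.70371 <1
  x=-1.518: |R|=0.65721 <1
  x=-1.304: |R|=0.56321 <1
  x=-0.962: |R|=0.50998 <1
  x=-2.299: |R|=1.39655 >1
  x=-2.033: |R|=1.07488 >1
Interval (-1.9608, 0).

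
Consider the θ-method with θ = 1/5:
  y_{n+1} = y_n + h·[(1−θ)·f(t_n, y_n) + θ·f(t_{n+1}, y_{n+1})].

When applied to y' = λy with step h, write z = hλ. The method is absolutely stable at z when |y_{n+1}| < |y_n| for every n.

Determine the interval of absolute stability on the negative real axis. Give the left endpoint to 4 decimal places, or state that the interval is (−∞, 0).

Set f=λy, z=hλ:
  y_{n+1} = y_n + z·[4/5·y_n + 1/5·y_{n+1}] ⇒ (1 − 1/5z)y_{n+1} = (1 + 4/5z)y_n
  R(z) = (1 + 4/5z)/(1 − 1/5z).

Need |R(x)|<1, x<0.
x=-1.04: |R|=0.1391
R=−1: 1+4/5x = −1+1/5x ⇒ -3/5x=2 ⇒ x=2/(-3/5)=-3.3333
Confirm numerically:
  x=-3.187: |R|=0.94638 <1
  x=-2.592: |R|=0.70706 <1
  x=-2.390: |R|=0.61705 <1
  x=-2.194: |R|=0.52488 <1
  x=-3.685: |R|=1.12147 >1
  x=-3.627: |R|=1.10212 >1
  x=-3.480: |R|=1.05189 >1
So |R|<1 on (-3.3333, 0).

(-3.3333, 0).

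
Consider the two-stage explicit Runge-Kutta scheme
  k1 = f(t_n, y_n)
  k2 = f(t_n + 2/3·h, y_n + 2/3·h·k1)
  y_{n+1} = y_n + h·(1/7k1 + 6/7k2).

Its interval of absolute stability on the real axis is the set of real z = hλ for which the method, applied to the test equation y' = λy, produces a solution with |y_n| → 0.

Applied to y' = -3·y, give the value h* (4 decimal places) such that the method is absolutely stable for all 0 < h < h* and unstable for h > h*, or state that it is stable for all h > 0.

(-1.7500,0); λ=-3 ⇒ h* = (7/4)/3 = 0.5833.

Set f=λy, z=hλ:
  k1=λy_n ⇒ h·k1=z·y_n;  k2=λ(1+2/3z)y_n ⇒ h·k2=z(1+2/3z)y_n
  y_{n+1}/y_n = 1 + 1/7z + 6/7z(1+2/3z) = 1 + z + 4/7z²
  ⇒ R(z) = 1 + z + 4/7z².

Boundary: |R(x)|=1, x<0.
x=-0.58: |R|=0.6122
R=1: x+4/7x²=0 ⇒ x=−7/4=-1.7500; min R=1−1/(4·4/7)=0.5625>−1
Confirm numerically:
  x=-1.678: |R|=0.93096 <1
  x=-1.638: |R|=0.89517 <1
  x=-1.174: |R|=0.61359 <1
  x=-0.906: |R|=0.56305 <1
  x=-2.206: |R|=1.57482 >1
  x=-2.051: |R|=1.35277 >1
Stable set (-1.7500, 0).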